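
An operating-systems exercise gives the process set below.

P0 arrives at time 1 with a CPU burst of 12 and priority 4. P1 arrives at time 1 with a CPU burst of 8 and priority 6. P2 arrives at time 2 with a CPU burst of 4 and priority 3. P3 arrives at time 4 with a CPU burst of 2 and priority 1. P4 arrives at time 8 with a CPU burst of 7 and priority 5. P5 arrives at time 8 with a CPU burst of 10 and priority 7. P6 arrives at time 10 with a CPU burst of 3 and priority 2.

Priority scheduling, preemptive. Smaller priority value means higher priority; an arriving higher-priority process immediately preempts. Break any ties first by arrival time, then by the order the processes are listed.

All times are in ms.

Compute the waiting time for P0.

Timeline: | idle 0-1 | P0 1-2 | P2 2-4 | P3 4-6 | P2 6-8 | P0 8-10 | P6 10-13 | P0 13-22 | P4 22-29 | P1 29-37 | P5 37-47 |
Completion: P0=22  P1=37  P2=8  P3=6  P4=29  P5=47  P6=13
Turnaround (C−A): P0=21  P1=36  P2=6  P3=2  P4=21  P5=39  P6=3
Waiting(P0) = turnaround − burst = 21 − 12 = 9

9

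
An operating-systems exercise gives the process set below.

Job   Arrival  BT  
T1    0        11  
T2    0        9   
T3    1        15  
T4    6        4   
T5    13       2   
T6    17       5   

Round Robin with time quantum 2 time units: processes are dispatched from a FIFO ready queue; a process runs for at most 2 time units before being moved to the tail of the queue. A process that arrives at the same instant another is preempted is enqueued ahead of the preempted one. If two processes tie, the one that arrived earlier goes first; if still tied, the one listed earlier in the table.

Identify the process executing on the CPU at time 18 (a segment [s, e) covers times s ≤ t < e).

T4

Timeline: | T1 0-2 | T2 2-4 | T3 4-6 | T1 6-8 | T2 8-10 | T4 10-12 | T3 12-14 | T1 14-16 | T2 16-18 | T4 18-20 | T5 20-22 | T3 22-24 | T1 24-26 | T6 26-28 | T2 28-30 | T3 30-32 | T1 32-34 | T6 34-36 | T2 36-37 | T3 37-39 | T1 39-40 | T6 40-41 | T3 41-46 |
Completion: T1=40  T2=37  T3=46  T4=20  T5=22  T6=41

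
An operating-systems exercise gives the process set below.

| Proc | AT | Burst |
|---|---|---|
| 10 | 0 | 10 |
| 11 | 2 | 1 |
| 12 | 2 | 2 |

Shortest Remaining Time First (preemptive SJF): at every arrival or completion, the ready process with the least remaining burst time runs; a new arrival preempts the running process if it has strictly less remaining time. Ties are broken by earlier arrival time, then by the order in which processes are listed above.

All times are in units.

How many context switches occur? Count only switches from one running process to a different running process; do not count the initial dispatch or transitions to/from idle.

Timeline: | 10 0-2 | 11 2-3 | 12 3-5 | 10 5-13 |
Completion: 10=13  11=3  12=5
Turnaround (C−A): 10=13  11=1  12=3

3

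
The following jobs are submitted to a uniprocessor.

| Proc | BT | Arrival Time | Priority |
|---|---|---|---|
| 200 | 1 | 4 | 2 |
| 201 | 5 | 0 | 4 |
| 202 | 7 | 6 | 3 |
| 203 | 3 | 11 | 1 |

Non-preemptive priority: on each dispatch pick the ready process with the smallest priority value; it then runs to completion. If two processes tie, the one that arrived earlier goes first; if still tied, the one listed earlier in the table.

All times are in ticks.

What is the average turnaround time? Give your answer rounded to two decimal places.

4.75

Timeline: | 201 0-5 | 200 5-6 | 202 6-13 | 203 13-16 |
Completion: 200=6  201=5  202=13  203=16
Turnaround times: 200=2, 201=5, 202=7, 203=5
Average turnaround = (2+5+7+5) / 4 = 19/4 = 4.75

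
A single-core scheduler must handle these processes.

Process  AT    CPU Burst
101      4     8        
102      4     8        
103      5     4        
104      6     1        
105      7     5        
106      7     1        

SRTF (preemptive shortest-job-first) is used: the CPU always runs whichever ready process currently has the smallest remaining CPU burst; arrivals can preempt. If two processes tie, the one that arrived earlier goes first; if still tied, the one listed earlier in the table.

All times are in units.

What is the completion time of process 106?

Schedule: | idle 0-4 | 101 4-5 | 103 5-6 | 104 6-7 | 106 7-8 | 103 8-11 | 105 11-16 | 101 16-23 | 102 23-31 |
Completion: 101=23  102=31  103=11  104=7  105=16  106=8

8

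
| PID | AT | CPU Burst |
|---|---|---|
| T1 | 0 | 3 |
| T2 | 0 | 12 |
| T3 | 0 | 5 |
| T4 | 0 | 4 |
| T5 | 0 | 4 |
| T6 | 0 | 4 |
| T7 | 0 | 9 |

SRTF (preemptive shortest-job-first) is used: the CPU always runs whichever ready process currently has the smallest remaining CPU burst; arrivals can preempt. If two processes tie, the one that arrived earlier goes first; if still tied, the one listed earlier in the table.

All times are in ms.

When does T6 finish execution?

Schedule: | T1 0-3 | T4 3-7 | T5 7-11 | T6 11-15 | T3 15-20 | T7 20-29 | T2 29-41 |
Completion: T1=3  T2=41  T3=20  T4=7  T5=11  T6=15  T7=29
Turnaround (C−A): T1=3  T2=41  T3=20  T4=7  T5=11  T6=15  T7=29

15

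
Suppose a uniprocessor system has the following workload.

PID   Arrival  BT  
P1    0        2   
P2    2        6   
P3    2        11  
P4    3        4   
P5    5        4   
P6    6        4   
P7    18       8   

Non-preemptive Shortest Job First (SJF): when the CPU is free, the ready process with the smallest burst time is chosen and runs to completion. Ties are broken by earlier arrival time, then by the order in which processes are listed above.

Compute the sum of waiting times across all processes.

50

Schedule: | P1 0-2 | P2 2-8 | P4 8-12 | P5 12-16 | P6 16-20 | P7 20-28 | P3 28-39 |
Completion: P1=2  P2=8  P3=39  P4=12  P5=16  P6=20  P7=28
Turnaround (C−A): P1=2  P2=6  P3=37  P4=9  P5=11  P6=14  P7=10
Waiting = turnaround − burst: P1=0, P2=0, P3=26, P4=5, P5=7, P6=10, P7=2
Total waiting = 0 + 0 + 26 + 5 + 7 + 10 + 2 = 50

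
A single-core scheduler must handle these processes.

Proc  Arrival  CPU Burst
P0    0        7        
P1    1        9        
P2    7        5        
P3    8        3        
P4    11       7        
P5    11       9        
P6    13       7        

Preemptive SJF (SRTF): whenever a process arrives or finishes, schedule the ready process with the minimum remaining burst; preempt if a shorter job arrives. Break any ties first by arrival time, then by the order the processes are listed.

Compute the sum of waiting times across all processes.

Gantt: | P0 0-7 | P2 7-8 | P3 8-11 | P2 11-15 | P4 15-22 | P6 22-29 | P1 29-38 | P5 38-47 |
Completion: P0=7  P1=38  P2=15  P3=11  P4=22  P5=47  P6=29
Turnaround (C−A): P0=7  P1=37  P2=8  P3=3  P4=11  P5=36  P6=16
Waiting = turnaround − burst: P0=0, P1=28, P2=3, P3=0, P4=4, P5=27, P6=9
Total waiting = 0 + 28 + 3 + 0 + 4 + 27 + 9 = 71

71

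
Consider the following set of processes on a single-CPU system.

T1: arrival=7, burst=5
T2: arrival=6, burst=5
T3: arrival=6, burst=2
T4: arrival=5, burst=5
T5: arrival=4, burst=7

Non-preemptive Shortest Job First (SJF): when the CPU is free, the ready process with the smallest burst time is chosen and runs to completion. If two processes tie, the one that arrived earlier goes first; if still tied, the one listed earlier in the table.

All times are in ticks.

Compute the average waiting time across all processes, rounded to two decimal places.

Schedule: | idle 0-4 | T5 4-11 | T3 11-13 | T4 13-18 | T2 18-23 | T1 23-28 |
Completion: T1=28  T2=23  T3=13  T4=18  T5=11
Waiting times: T1=16, T2=12, T3=5, T4=8, T5=0
Average waiting = (16+12+5+8+0) / 5 = 41/5 = 8.20

8.20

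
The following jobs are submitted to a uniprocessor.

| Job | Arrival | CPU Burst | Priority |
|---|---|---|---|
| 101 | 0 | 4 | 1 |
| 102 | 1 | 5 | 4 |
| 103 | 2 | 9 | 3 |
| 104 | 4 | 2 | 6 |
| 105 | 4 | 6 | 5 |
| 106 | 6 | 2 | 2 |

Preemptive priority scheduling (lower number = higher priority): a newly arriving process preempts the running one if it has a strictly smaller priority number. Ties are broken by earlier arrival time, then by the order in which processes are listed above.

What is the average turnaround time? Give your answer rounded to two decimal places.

Schedule: | 101 0-4 | 103 4-6 | 106 6-8 | 103 8-15 | 102 15-20 | 105 20-26 | 104 26-28 |
Completion: 101=4  102=20  103=15  104=28  105=26  106=8
Turnaround (C−A): 101=4  102=19  103=13  104=24  105=22  106=2
Turnaround times: 101=4, 102=19, 103=13, 104=24, 105=22, 106=2
Average turnaround = (4+19+13+24+22+2) / 6 = 84/6 = 14.00

14.00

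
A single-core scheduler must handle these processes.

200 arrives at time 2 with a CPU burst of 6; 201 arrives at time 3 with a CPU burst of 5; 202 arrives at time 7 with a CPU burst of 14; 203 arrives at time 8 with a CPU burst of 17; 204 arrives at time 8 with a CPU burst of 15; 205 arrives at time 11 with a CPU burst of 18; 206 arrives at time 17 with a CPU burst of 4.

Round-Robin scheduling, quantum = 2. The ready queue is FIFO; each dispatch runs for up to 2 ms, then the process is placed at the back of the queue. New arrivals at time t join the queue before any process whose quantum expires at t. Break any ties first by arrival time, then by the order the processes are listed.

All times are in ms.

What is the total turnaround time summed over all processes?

323

Timeline: | idle 0-2 | 200 2-4 | 201 4-6 | 200 6-8 | 201 8-10 | 202 10-12 | 203 12-14 | 204 14-16 | 200 16-18 | 201 18-19 | 205 19-21 | 202 21-23 | 203 23-25 | 204 25-27 | 206 27-29 | 205 29-31 | 202 31-33 | 203 33-35 | 204 35-37 | 206 37-39 | 205 39-41 | 202 41-43 | 203 43-45 | 204 45-47 | 205 47-49 | 202 49-51 | 203 51-53 | 204 53-55 | 205 55-57 | 202 57-59 | 203 59-61 | 204 61-63 | 205 63-65 | 202 65-67 | 203 67-69 | 204 69-71 | 205 71-73 | 203 73-75 | 204 75-76 | 205 76-78 | 203 78-79 | 205 79-81 |
Completion: 200=18  201=19  202=67  203=79  204=76  205=81  206=39
Turnaround (C−A): 200=16  201=16  202=60  203=71  204=68  205=70  206=22
Turnaround = completion − arrival: 200=16, 201=16, 202=60, 203=71, 204=68, 205=70, 206=22
Total turnaround = 16 + 16 + 60 + 71 + 68 + 70 + 22 = 323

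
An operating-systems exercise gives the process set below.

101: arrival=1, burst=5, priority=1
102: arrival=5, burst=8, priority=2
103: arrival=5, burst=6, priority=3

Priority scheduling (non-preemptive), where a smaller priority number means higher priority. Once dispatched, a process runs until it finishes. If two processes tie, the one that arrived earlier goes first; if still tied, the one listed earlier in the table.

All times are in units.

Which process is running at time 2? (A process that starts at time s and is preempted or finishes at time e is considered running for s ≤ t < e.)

101

Schedule: | idle 0-1 | 101 1-6 | 102 6-14 | 103 14-20 |
Completion: 101=6  102=14  103=20
Turnaround (C−A): 101=5  102=9  103=15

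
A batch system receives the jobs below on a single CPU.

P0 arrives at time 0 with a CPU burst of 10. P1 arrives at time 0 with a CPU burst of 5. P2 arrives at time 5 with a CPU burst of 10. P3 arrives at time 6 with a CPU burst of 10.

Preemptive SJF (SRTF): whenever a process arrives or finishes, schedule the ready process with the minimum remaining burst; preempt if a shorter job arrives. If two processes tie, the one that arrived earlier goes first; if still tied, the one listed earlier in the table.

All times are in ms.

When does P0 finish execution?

Gantt: | P1 0-5 | P0 5-15 | P2 15-25 | P3 25-35 |
Completion: P0=15  P1=5  P2=25  P3=35
Turnaround (C−A): P0=15  P1=5  P2=20  P3=29

15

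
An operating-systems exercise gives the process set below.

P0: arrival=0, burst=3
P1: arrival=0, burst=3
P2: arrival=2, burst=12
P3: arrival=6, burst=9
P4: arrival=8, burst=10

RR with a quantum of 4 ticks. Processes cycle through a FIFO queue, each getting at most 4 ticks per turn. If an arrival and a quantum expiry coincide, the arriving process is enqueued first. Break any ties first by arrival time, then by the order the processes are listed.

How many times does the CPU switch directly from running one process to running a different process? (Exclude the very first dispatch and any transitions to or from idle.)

10

Gantt: | P0 0-3 | P1 3-6 | P2 6-10 | P3 10-14 | P4 14-18 | P2 18-22 | P3 22-26 | P4 26-30 | P2 30-34 | P3 34-35 | P4 35-37 |
Completion: P0=3  P1=6  P2=34  P3=35  P4=37
Turnaround (C−A): P0=3  P1=6  P2=32  P3=29  P4=29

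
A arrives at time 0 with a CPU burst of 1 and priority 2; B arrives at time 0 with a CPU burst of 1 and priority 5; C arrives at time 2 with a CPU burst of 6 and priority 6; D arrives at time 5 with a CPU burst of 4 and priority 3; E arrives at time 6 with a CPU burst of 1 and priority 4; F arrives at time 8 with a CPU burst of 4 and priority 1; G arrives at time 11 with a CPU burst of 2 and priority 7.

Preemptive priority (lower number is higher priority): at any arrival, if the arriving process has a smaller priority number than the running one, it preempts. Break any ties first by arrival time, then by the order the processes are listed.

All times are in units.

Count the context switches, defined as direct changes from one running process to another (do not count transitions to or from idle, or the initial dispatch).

8

Gantt: | A 0-1 | B 1-2 | C 2-5 | D 5-8 | F 8-12 | D 12-13 | E 13-14 | C 14-17 | G 17-19 |
Completion: A=1  B=2  C=17  D=13  E=14  F=12  G=19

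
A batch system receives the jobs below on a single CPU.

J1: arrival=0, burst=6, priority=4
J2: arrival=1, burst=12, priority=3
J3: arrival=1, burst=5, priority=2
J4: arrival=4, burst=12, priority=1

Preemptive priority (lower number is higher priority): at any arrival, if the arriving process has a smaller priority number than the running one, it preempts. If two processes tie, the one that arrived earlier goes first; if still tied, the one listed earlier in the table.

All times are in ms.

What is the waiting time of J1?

29

Timeline: | J1 0-1 | J3 1-4 | J4 4-16 | J3 16-18 | J2 18-30 | J1 30-35 |
Completion: J1=35  J2=30  J3=18  J4=16
Turnaround (C−A): J1=35  J2=29  J3=17  J4=12
Waiting(J1) = turnaround − burst = 35 − 6 = 29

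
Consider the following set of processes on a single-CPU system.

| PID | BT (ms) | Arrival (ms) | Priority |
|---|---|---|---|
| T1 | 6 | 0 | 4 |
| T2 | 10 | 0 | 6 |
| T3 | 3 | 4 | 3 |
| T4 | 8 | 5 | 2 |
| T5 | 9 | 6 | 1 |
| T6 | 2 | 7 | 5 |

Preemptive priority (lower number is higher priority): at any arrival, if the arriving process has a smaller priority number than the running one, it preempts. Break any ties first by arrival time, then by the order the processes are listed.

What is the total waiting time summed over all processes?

Timeline: | T1 0-4 | T3 4-5 | T4 5-6 | T5 6-15 | T4 15-22 | T3 22-24 | T1 24-26 | T6 26-28 | T2 28-38 |
Completion: T1=26  T2=38  T3=24  T4=22  T5=15  T6=28
Turnaround (C−A): T1=26  T2=38  T3=20  T4=17  T5=9  T6=21
Waiting = turnaround − burst: T1=20, T2=28, T3=17, T4=9, T5=0, T6=19
Total waiting = 20 + 28 + 17 + 9 + 0 + 19 = 93

93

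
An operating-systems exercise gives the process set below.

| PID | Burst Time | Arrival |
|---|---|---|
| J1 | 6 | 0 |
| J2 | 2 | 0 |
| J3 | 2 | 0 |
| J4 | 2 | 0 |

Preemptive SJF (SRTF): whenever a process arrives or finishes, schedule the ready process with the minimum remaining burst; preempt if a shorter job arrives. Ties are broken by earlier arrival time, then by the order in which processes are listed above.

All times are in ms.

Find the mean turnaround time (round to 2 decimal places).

Schedule: | J2 0-2 | J3 2-4 | J4 4-6 | J1 6-12 |
Completion: J1=12  J2=2  J3=4  J4=6
Turnaround (C−A): J1=12  J2=2  J3=4  J4=6
Turnaround times: J1=12, J2=2, J3=4, J4=6
Average turnaround = (12+2+4+6) / 4 = 24/4 = 6.00

6.00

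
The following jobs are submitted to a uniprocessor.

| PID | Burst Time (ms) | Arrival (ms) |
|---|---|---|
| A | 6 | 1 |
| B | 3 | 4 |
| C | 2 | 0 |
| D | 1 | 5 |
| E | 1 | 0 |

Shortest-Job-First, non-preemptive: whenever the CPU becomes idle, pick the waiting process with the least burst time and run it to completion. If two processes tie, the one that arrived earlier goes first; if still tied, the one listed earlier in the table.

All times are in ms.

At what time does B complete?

13

Schedule: | E 0-1 | C 1-3 | A 3-9 | D 9-10 | B 10-13 |
Completion: A=9  B=13  C=3  D=10  E=1
Turnaround (C−A): A=8  B=9  C=3  D=5  E=1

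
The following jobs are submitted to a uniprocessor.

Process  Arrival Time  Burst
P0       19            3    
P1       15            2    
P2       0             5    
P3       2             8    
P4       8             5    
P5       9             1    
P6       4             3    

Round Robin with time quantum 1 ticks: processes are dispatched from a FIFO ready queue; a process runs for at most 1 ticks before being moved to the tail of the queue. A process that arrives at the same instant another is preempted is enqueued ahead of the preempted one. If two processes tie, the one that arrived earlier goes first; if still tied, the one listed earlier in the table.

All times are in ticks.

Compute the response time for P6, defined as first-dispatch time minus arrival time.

Timeline: | P2 0-2 | P3 2-3 | P2 3-4 | P3 4-5 | P6 5-6 | P2 6-7 | P3 7-8 | P6 8-9 | P2 9-10 | P4 10-11 | P3 11-12 | P5 12-13 | P6 13-14 | P4 14-15 | P3 15-16 | P1 16-17 | P4 17-18 | P3 18-19 | P1 19-20 | P4 20-21 | P0 21-22 | P3 22-23 | P4 23-24 | P0 24-25 | P3 25-26 | P0 26-27 |
Completion: P0=27  P1=20  P2=10  P3=26  P4=24  P5=13  P6=14
Turnaround (C−A): P0=8  P1=5  P2=10  P3=24  P4=16  P5=4  P6=10
Response(P6) = first start − arrival = 5 − 4 = 1

1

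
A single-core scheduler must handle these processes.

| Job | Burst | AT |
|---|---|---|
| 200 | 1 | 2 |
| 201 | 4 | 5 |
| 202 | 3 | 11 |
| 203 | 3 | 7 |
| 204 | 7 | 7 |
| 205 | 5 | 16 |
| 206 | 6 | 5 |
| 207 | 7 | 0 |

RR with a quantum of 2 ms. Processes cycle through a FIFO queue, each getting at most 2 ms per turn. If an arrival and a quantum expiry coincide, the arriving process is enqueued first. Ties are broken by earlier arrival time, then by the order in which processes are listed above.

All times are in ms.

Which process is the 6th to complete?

Schedule: | 207 0-2 | 200 2-3 | 207 3-5 | 201 5-7 | 206 7-9 | 207 9-11 | 203 11-13 | 204 13-15 | 201 15-17 | 206 17-19 | 202 19-21 | 207 21-22 | 203 22-23 | 204 23-25 | 205 25-27 | 206 27-29 | 202 29-30 | 204 30-32 | 205 32-34 | 204 34-35 | 205 35-36 |
Completion: 200=3  201=17  202=30  203=23  204=35  205=36  206=29  207=22
Finish order: 200 → 201 → 207 → 203 → 206 → 202 → 204 → 205

202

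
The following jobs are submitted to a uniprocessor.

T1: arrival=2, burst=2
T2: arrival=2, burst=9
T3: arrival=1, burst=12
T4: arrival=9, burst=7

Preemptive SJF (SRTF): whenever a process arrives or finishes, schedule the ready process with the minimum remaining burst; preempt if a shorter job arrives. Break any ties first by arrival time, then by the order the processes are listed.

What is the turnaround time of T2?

11

Schedule: | idle 0-1 | T3 1-2 | T1 2-4 | T2 4-13 | T4 13-20 | T3 20-31 |
Completion: T1=4  T2=13  T3=31  T4=20
Turnaround (C−A): T1=2  T2=11  T3=30  T4=11
Turnaround(T2) = completion − arrival = 13 − 2 = 11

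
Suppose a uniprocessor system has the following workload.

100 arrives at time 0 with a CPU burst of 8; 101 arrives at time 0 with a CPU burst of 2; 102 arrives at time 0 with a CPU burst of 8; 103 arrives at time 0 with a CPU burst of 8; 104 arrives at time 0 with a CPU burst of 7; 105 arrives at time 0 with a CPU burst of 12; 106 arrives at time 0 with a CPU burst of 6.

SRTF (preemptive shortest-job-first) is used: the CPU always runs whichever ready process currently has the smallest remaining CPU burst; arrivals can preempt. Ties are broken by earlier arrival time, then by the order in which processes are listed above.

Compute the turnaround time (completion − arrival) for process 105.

51

Gantt: | 101 0-2 | 106 2-8 | 104 8-15 | 100 15-23 | 102 23-31 | 103 31-39 | 105 39-51 |
Completion: 100=23  101=2  102=31  103=39  104=15  105=51  106=8
Turnaround (C−A): 100=23  101=2  102=31  103=39  104=15  105=51  106=8
Turnaround(105) = completion − arrival = 51 − 0 = 51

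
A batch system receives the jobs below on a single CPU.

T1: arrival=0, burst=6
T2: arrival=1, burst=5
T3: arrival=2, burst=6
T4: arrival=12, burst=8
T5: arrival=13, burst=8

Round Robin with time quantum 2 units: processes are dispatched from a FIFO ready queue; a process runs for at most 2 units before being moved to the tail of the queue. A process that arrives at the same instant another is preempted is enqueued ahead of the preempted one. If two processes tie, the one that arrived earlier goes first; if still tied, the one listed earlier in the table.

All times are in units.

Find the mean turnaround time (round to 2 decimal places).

16.80

Gantt: | T1 0-2 | T2 2-4 | T3 4-6 | T1 6-8 | T2 8-10 | T3 10-12 | T1 12-14 | T2 14-15 | T4 15-17 | T3 17-19 | T5 19-21 | T4 21-23 | T5 23-25 | T4 25-27 | T5 27-29 | T4 29-31 | T5 31-33 |
Completion: T1=14  T2=15  T3=19  T4=31  T5=33
Turnaround (C−A): T1=14  T2=14  T3=17  T4=19  T5=20
Turnaround times: T1=14, T2=14, T3=17, T4=19, T5=20
Average turnaround = (14+14+17+19+20) / 5 = 84/5 = 16.80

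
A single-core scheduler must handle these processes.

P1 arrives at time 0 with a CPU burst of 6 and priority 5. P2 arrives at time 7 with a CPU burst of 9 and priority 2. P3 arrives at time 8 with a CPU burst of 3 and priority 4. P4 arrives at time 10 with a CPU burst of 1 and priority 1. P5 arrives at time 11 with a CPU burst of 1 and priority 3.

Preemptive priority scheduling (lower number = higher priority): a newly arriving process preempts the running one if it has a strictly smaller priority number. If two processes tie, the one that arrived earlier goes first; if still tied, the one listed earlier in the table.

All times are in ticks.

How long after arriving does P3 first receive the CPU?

10

Gantt: | P1 0-6 | idle 6-7 | P2 7-10 | P4 10-11 | P2 11-17 | P5 17-18 | P3 18-21 |
Completion: P1=6  P2=17  P3=21  P4=11  P5=18
Turnaround (C−A): P1=6  P2=10  P3=13  P4=1  P5=7
Response(P3) = first start − arrival = 18 − 8 = 10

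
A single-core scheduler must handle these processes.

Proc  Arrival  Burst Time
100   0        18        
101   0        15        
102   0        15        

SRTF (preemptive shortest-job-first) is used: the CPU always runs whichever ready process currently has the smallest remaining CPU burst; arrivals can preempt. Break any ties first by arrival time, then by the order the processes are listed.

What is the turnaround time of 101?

15

Gantt: | 101 0-15 | 102 15-30 | 100 30-48 |
Completion: 100=48  101=15  102=30
Turnaround(101) = completion − arrival = 15 − 0 = 15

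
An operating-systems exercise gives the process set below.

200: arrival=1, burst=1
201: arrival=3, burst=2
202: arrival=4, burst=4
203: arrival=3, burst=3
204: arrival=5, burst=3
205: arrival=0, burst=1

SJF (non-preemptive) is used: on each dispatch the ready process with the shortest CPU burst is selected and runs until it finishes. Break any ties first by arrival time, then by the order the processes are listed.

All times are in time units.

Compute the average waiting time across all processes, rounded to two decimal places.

2.00

Timeline: | 205 0-1 | 200 1-2 | idle 2-3 | 201 3-5 | 203 5-8 | 204 8-11 | 202 11-15 |
Completion: 200=2  201=5  202=15  203=8  204=11  205=1
Waiting times: 200=0, 201=0, 202=7, 203=2, 204=3, 205=0
Average waiting = (0+0+7+2+3+0) / 6 = 12/6 = 2.00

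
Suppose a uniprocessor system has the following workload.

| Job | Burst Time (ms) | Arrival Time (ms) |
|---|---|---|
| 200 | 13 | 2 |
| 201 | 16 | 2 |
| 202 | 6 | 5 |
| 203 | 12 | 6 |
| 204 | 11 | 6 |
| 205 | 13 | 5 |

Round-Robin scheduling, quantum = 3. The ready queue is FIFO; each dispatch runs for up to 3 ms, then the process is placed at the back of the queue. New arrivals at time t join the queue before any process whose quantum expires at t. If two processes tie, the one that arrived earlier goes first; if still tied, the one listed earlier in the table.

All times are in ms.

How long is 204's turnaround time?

62

Schedule: | idle 0-2 | 200 2-5 | 201 5-8 | 202 8-11 | 205 11-14 | 200 14-17 | 203 17-20 | 204 20-23 | 201 23-26 | 202 26-29 | 205 29-32 | 200 32-35 | 203 35-38 | 204 38-41 | 201 41-44 | 205 44-47 | 200 47-50 | 203 50-53 | 204 53-56 | 201 56-59 | 205 59-62 | 200 62-63 | 203 63-66 | 204 66-68 | 201 68-71 | 205 71-72 | 201 72-73 |
Completion: 200=63  201=73  202=29  203=66  204=68  205=72
Turnaround(204) = completion − arrival = 68 − 6 = 62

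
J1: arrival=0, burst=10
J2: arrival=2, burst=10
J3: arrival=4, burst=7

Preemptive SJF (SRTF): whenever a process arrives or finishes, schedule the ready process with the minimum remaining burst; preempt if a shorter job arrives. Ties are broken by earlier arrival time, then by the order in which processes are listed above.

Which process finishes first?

J1

Gantt: | J1 0-10 | J3 10-17 | J2 17-27 |
Completion: J1=10  J2=27  J3=17
Finish order: J1 → J3 → J2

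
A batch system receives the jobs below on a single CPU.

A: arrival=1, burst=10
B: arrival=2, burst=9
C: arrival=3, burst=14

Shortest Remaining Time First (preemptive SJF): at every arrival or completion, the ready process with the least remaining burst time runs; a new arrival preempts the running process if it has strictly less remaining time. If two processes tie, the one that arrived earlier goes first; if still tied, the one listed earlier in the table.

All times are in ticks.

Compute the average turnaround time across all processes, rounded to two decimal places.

Timeline: | idle 0-1 | A 1-11 | B 11-20 | C 20-34 |
Completion: A=11  B=20  C=34
Turnaround (C−A): A=10  B=18  C=31
Turnaround times: A=10, B=18, C=31
Average turnaround = (10+18+31) / 3 = 59/3 = 19.67

19.67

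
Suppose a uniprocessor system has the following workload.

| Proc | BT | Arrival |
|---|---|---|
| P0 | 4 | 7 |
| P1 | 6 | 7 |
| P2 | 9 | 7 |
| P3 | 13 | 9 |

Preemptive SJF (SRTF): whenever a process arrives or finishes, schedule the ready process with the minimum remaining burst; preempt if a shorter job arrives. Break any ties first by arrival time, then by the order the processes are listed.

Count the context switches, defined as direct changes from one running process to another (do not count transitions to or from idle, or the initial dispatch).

Gantt: | idle 0-7 | P0 7-11 | P1 11-17 | P2 17-26 | P3 26-39 |
Completion: P0=11  P1=17  P2=26  P3=39

3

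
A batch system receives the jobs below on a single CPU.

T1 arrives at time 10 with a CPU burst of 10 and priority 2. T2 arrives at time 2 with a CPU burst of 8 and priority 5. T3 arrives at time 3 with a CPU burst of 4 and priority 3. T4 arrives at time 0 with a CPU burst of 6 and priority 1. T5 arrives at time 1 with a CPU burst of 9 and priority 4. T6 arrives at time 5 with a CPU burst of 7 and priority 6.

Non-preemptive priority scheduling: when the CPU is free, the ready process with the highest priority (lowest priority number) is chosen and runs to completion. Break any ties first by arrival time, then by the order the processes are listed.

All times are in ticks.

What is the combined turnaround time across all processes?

125

Schedule: | T4 0-6 | T3 6-10 | T1 10-20 | T5 20-29 | T2 29-37 | T6 37-44 |
Completion: T1=20  T2=37  T3=10  T4=6  T5=29  T6=44
Turnaround = completion − arrival: T1=10, T2=35, T3=7, T4=6, T5=28, T6=39
Total turnaround = 10 + 35 + 7 + 6 + 28 + 39 = 125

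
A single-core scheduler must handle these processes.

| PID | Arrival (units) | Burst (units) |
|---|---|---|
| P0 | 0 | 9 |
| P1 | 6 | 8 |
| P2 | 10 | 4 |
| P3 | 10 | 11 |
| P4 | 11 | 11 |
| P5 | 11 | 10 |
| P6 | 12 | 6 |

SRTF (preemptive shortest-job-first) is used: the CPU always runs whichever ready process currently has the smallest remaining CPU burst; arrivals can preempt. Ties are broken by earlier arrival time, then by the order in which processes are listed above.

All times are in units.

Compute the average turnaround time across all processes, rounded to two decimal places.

22.00

Schedule: | P0 0-9 | P1 9-10 | P2 10-14 | P6 14-20 | P1 20-27 | P5 27-37 | P3 37-48 | P4 48-59 |
Completion: P0=9  P1=27  P2=14  P3=48  P4=59  P5=37  P6=20
Turnaround (C−A): P0=9  P1=21  P2=4  P3=38  P4=48  P5=26  P6=8
Turnaround times: P0=9, P1=21, P2=4, P3=38, P4=48, P5=26, P6=8
Average turnaround = (9+21+4+38+48+26+8) / 7 = 154/7 = 22.00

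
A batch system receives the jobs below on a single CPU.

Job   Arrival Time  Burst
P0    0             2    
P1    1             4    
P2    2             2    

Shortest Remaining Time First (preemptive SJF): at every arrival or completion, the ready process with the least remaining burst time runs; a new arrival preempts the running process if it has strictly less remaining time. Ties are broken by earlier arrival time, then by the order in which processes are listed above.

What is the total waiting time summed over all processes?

3

Gantt: | P0 0-2 | P2 2-4 | P1 4-8 |
Completion: P0=2  P1=8  P2=4
Waiting = turnaround − burst: P0=0, P1=3, P2=0
Total waiting = 0 + 3 + 0 = 3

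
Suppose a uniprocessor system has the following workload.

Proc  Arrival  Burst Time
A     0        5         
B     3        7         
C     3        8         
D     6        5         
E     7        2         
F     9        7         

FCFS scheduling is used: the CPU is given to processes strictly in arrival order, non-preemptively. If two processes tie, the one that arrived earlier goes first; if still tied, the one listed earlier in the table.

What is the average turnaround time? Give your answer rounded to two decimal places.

Gantt: | A 0-5 | B 5-12 | C 12-20 | D 20-25 | E 25-27 | F 27-34 |
Completion: A=5  B=12  C=20  D=25  E=27  F=34
Turnaround (C−A): A=5  B=9  C=17  D=19  E=20  F=25
Turnaround times: A=5, B=9, C=17, D=19, E=20, F=25
Average turnaround = (5+9+17+19+20+25) / 6 = 95/6 = 15.83

15.83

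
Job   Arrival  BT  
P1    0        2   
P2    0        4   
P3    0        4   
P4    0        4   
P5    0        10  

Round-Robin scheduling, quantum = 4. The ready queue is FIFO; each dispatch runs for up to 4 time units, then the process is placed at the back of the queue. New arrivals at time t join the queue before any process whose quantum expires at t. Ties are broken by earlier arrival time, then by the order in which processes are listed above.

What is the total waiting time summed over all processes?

Gantt: | P1 0-2 | P2 2-6 | P3 6-10 | P4 10-14 | P5 14-24 |
Completion: P1=2  P2=6  P3=10  P4=14  P5=24
Turnaround (C−A): P1=2  P2=6  P3=10  P4=14  P5=24
Waiting = turnaround − burst: P1=0, P2=2, P3=6, P4=10, P5=14
Total waiting = 0 + 2 + 6 + 10 + 14 = 32

32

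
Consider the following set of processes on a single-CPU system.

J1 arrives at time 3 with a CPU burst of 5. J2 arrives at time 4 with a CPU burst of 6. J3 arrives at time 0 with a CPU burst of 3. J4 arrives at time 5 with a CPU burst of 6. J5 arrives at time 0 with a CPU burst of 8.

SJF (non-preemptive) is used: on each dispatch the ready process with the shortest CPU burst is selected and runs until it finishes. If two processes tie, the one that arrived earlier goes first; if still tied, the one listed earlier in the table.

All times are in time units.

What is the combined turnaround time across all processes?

61

Timeline: | J3 0-3 | J1 3-8 | J2 8-14 | J4 14-20 | J5 20-28 |
Completion: J1=8  J2=14  J3=3  J4=20  J5=28
Turnaround = completion − arrival: J1=5, J2=10, J3=3, J4=15, J5=28
Total turnaround = 5 + 10 + 3 + 15 + 28 = 61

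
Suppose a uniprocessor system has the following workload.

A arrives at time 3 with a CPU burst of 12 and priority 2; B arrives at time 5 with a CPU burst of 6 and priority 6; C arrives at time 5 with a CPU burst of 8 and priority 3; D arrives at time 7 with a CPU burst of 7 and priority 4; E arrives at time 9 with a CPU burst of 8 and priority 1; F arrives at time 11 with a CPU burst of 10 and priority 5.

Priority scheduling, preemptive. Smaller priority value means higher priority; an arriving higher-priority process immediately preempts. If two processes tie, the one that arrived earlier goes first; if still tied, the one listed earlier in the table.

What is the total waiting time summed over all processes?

Timeline: | idle 0-3 | A 3-9 | E 9-17 | A 17-23 | C 23-31 | D 31-38 | F 38-48 | B 48-54 |
Completion: A=23  B=54  C=31  D=38  E=17  F=48
Turnaround (C−A): A=20  B=49  C=26  D=31  E=8  F=37
Waiting = turnaround − burst: A=8, B=43, C=18, D=24, E=0, F=27
Total waiting = 8 + 43 + 18 + 24 + 0 + 27 = 120

120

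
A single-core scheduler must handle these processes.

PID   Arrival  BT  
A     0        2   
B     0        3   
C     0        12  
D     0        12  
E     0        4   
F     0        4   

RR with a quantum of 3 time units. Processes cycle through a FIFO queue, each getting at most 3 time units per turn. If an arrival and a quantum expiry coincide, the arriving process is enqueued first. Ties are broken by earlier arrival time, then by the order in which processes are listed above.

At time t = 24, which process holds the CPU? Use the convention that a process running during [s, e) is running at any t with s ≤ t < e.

F

Schedule: | A 0-2 | B 2-5 | C 5-8 | D 8-11 | E 11-14 | F 14-17 | C 17-20 | D 20-23 | E 23-24 | F 24-25 | C 25-28 | D 28-31 | C 31-34 | D 34-37 |
Completion: A=2  B=5  C=34  D=37  E=24  F=25
Turnaround (C−A): A=2  B=5  C=34  D=37  E=24  F=25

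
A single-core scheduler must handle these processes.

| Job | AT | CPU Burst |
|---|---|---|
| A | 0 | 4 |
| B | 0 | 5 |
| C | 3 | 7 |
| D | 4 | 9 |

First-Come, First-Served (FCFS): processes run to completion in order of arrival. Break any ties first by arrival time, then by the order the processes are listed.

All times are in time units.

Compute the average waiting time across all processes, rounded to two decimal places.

5.50

Timeline: | A 0-4 | B 4-9 | C 9-16 | D 16-25 |
Completion: A=4  B=9  C=16  D=25
Turnaround (C−A): A=4  B=9  C=13  D=21
Waiting times: A=0, B=4, C=6, D=12
Average waiting = (0+4+6+12) / 4 = 22/4 = 5.50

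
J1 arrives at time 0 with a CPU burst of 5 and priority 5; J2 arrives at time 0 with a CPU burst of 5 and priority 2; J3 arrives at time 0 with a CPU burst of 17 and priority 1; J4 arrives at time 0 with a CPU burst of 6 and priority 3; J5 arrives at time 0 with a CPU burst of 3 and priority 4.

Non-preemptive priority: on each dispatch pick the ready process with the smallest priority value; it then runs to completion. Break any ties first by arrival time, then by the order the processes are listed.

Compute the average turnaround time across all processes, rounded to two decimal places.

26.80

Schedule: | J3 0-17 | J2 17-22 | J4 22-28 | J5 28-31 | J1 31-36 |
Completion: J1=36  J2=22  J3=17  J4=28  J5=31
Turnaround (C−A): J1=36  J2=22  J3=17  J4=28  J5=31
Turnaround times: J1=36, J2=22, J3=17, J4=28, J5=31
Average turnaround = (36+22+17+28+31) / 5 = 134/5 = 26.80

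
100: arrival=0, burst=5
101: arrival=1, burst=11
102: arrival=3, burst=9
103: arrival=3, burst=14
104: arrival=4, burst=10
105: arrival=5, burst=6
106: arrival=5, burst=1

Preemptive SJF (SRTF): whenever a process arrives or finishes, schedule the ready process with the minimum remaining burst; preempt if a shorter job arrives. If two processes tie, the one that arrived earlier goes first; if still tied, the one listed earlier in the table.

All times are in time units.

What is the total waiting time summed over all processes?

96

Schedule: | 100 0-5 | 106 5-6 | 105 6-12 | 102 12-21 | 104 21-31 | 101 31-42 | 103 42-56 |
Completion: 100=5  101=42  102=21  103=56  104=31  105=12  106=6
Turnaround (C−A): 100=5  101=41  102=18  103=53  104=27  105=7  106=1
Waiting = turnaround − burst: 100=0, 101=30, 102=9, 103=39, 104=17, 105=1, 106=0
Total waiting = 0 + 30 + 9 + 39 + 17 + 1 + 0 = 96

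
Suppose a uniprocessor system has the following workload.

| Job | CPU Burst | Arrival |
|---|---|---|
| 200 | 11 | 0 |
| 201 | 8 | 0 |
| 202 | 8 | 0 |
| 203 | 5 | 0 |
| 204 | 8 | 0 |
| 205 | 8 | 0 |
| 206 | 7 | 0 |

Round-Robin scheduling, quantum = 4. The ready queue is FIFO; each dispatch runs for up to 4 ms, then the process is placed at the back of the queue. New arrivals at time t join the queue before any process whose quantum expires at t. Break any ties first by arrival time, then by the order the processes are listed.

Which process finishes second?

202

Gantt: | 200 0-4 | 201 4-8 | 202 8-12 | 203 12-16 | 204 16-20 | 205 20-24 | 206 24-28 | 200 28-32 | 201 32-36 | 202 36-40 | 203 40-41 | 204 41-45 | 205 45-49 | 206 49-52 | 200 52-55 |
Completion: 200=55  201=36  202=40  203=41  204=45  205=49  206=52
Turnaround (C−A): 200=55  201=36  202=40  203=41  204=45  205=49  206=52
Finish order: 201 → 202 → 203 → 204 → 205 → 206 → 200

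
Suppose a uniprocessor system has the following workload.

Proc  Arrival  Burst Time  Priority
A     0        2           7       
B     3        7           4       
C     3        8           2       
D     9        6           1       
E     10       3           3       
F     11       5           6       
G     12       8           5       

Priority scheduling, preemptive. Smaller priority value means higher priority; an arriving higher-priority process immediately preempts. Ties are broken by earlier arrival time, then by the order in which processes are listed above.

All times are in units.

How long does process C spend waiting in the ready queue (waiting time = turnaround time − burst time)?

6

Gantt: | A 0-2 | idle 2-3 | C 3-9 | D 9-15 | C 15-17 | E 17-20 | B 20-27 | G 27-35 | F 35-40 |
Completion: A=2  B=27  C=17  D=15  E=20  F=40  G=35
Turnaround (C−A): A=2  B=24  C=14  D=6  E=10  F=29  G=23
Waiting(C) = turnaround − burst = 14 − 8 = 6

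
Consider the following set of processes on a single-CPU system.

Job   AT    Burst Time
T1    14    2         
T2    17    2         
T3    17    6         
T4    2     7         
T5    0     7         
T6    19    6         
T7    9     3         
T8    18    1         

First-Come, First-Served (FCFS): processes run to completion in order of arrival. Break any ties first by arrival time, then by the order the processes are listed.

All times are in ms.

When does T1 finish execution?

Timeline: | T5 0-7 | T4 7-14 | T7 14-17 | T1 17-19 | T2 19-21 | T3 21-27 | T8 27-28 | T6 28-34 |
Completion: T1=19  T2=21  T3=27  T4=14  T5=7  T6=34  T7=17  T8=28
Turnaround (C−A): T1=5  T2=4  T3=10  T4=12  T5=7  T6=15  T7=8  T8=10

19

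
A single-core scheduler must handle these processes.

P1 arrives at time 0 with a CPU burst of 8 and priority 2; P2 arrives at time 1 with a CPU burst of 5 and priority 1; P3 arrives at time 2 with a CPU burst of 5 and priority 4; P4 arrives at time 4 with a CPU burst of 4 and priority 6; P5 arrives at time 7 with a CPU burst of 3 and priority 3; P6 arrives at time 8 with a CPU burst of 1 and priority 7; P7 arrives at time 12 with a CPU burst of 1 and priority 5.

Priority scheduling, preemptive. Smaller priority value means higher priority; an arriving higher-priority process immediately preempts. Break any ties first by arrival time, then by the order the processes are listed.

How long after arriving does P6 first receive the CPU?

Schedule: | P1 0-1 | P2 1-6 | P1 6-13 | P5 13-16 | P3 16-21 | P7 21-22 | P4 22-26 | P6 26-27 |
Completion: P1=13  P2=6  P3=21  P4=26  P5=16  P6=27  P7=22
Turnaround (C−A): P1=13  P2=5  P3=19  P4=22  P5=9  P6=19  P7=10
Response(P6) = first start − arrival = 26 − 8 = 18

18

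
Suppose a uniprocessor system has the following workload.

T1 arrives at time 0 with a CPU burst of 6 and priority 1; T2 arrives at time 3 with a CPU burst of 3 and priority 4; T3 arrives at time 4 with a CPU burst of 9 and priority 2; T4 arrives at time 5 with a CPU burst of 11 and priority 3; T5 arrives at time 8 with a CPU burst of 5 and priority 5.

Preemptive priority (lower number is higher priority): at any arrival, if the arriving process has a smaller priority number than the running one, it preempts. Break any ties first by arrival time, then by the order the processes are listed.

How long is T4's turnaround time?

21

Timeline: | T1 0-6 | T3 6-15 | T4 15-26 | T2 26-29 | T5 29-34 |
Completion: T1=6  T2=29  T3=15  T4=26  T5=34
Turnaround (C−A): T1=6  T2=26  T3=11  T4=21  T5=26
Turnaround(T4) = completion − arrival = 26 − 5 = 21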